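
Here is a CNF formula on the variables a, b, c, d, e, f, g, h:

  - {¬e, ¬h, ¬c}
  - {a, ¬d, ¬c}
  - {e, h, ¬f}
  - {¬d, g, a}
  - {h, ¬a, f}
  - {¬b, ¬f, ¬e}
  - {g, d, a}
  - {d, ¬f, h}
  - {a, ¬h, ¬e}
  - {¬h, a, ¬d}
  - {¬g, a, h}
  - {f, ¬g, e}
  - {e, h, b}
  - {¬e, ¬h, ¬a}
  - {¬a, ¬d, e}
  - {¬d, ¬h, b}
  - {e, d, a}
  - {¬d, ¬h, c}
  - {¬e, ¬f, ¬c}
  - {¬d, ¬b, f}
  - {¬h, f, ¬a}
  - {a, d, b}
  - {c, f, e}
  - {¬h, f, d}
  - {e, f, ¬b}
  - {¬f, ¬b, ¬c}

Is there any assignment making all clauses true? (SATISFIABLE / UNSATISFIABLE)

Try a = True.
The remaining clauses are satisfied by b = True, c = False, d = False, e = False, f = True, g = False, h = True.
So a=True, b=True, c=False, d=False, e=False, f=True, g=False, h=True is a satisfying assignment.

SATISFIABLE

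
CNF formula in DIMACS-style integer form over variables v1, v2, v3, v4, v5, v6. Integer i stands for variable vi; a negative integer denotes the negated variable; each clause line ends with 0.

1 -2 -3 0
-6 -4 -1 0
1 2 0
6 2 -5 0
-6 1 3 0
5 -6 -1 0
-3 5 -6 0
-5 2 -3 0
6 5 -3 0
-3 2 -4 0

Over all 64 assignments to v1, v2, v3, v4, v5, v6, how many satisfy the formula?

15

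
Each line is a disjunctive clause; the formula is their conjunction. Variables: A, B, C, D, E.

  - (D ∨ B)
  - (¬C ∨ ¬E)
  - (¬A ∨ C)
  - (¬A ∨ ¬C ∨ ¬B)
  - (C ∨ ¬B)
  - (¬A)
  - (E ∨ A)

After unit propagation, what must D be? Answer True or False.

True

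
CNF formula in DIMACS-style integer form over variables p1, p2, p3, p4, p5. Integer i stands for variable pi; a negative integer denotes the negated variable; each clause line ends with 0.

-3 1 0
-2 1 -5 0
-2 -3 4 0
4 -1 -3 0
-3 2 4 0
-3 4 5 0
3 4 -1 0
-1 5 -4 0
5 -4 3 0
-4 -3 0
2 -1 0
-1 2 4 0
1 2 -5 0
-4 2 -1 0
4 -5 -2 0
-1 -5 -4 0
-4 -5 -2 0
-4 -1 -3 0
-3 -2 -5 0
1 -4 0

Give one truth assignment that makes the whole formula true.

p1 = False, p2 = False, p3 = False, p4 = False, p5 = False

Check each clause:
  1. (p1 \/ ~p3) — ~p3 is true.
  2. (p1 \/ ~p2 \/ ~p5) — ~p5 is true.
  3. (~p2 \/ p4 \/ ~p3) — ~p3 is true.
  4. (~p3 \/ p4 \/ ~p1) — ~p3 is true.
  5. (~p3 \/ p2 \/ p4) — ~p3 is true.
  6. (~p3 \/ p4 \/ p5) — ~p3 is true.
  7. (p4 \/ p3 \/ ~p1) — ~p1 is true.
  8. (p5 \/ ~p1 \/ ~p4) — ~p4 is true.
  9. (p3 \/ p5 \/ ~p4) — ~p4 is true.
  10. (~p3 \/ ~p4) — ~p4 is true.
  11. (p2 \/ ~p1) — ~p1 is true.
  12. (p4 \/ ~p1 \/ p2) — ~p1 is true.
  13. (p1 \/ ~p5 \/ p2) — ~p5 is true.
  14. (~p4 \/ p2 \/ ~p1) — ~p4 is true.
  15. (~p2 \/ ~p5 \/ p4) — ~p5 is true.
  16. (~p1 \/ ~p5 \/ ~p4) — ~p5 is true.
  17. (~p4 \/ ~p2 \/ ~p5) — ~p5 is true.
  18. (~p4 \/ ~p1 \/ ~p3) — ~p4 is true.
  19. (~p3 \/ ~p2 \/ ~p5) — ~p5 is true.
  20. (~p4 \/ p1) — ~p4 is true.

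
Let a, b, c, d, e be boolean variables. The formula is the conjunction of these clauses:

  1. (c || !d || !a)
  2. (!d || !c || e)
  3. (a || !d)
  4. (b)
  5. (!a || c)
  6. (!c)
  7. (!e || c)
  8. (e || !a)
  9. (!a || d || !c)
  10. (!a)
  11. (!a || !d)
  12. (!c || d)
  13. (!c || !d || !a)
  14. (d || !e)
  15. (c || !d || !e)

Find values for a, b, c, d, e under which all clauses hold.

a=False, b=True, c=False, d=False, e=False

(b) is a unit clause, so b = True.
The clause (!c) is unit: c must be False.
Unit propagation: (!a) forces a = False.
Unit propagation: (!d) forces d = False.
The clause (!e) is unit: e must be False.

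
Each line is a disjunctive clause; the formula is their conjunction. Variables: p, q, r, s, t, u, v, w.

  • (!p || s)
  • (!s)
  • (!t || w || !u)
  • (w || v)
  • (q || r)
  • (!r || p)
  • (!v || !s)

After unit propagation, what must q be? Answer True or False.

(!s) is a unit clause: s = False.
From (s || !p) and s = False: p = False.
(!r || p) with p = False leaves only !r, so r = False.
From (r || q) and r = False: q = True.

True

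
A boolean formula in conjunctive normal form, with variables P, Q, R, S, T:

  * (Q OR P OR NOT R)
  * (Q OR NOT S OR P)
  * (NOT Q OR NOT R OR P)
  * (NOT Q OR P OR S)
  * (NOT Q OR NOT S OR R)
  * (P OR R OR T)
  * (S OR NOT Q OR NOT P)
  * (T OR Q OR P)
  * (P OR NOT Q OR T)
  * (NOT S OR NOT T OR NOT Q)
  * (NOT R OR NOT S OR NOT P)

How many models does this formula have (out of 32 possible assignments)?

Split on P, then Q.
  P=T, Q=T: a clause becomes empty — 0.
  P=T, Q=F: T free; 3 ways for (R,S) × 2^1 = 6.
  P=F, Q=T: a clause becomes empty — 0.
  P=F, Q=F: remaining (R,S,T) ∈ {(F,F,T)} — 1.
Total: 0 + 6 + 0 + 1 = 7.

7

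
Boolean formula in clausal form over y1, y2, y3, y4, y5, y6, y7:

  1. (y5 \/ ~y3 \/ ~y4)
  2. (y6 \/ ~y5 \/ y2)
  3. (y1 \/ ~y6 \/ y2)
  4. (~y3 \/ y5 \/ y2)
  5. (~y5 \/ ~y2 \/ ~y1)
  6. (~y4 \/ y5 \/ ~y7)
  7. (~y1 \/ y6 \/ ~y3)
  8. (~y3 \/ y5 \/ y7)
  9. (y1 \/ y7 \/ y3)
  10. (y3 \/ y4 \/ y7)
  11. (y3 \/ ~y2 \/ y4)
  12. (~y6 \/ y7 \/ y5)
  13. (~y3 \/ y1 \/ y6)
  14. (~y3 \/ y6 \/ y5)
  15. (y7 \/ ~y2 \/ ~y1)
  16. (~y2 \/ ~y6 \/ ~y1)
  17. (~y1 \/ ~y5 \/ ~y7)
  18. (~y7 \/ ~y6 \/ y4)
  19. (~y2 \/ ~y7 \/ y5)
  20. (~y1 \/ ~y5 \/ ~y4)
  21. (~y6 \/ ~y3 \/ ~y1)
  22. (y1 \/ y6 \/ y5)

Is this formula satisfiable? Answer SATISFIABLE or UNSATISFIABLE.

SATISFIABLE

Set y1 = False and propagate.
Branch on y2: take y2 = True.
The remaining clauses are satisfied by y3 = True, y4 = True, y5 = True, y6 = True, y7 = True.
So y1=F, y2=T, y3=T, y4=T, y5=T, y6=T, y7=T is a satisfying assignment.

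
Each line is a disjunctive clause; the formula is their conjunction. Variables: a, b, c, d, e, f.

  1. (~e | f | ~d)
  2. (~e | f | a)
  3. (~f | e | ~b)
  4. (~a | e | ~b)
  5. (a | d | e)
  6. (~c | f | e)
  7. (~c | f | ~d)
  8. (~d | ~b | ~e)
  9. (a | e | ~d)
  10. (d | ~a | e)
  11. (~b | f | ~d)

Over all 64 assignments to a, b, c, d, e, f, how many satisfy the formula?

19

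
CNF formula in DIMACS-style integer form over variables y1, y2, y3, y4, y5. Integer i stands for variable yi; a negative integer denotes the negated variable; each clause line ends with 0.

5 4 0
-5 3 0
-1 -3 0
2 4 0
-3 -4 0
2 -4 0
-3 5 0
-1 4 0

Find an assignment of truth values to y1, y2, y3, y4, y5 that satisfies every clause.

y1 occurs only negated in the remaining clauses — set y1 = False.
y2 occurs only positively in the remaining clauses — set y2 = True.
Set y3 = True and propagate.
  then y4 is forced to False.
  then y5 is forced to True.
Every clause has at least one true literal under this assignment.

y1=False, y2=True, y3=True, y4=False, y5=True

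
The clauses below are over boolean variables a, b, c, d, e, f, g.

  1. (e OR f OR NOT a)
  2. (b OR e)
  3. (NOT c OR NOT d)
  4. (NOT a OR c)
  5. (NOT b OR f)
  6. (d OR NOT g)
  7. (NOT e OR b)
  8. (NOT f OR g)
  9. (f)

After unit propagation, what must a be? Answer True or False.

(f) is a unit clause: f = True.
(NOT f OR g) with f = True leaves only g, so g = True.
(d OR NOT g) with g = True leaves only d, so d = True.
(NOT d OR NOT c): since d = True, the clause reduces to (NOT c). c = False.
From (c OR NOT a) and c = False: a = False.

False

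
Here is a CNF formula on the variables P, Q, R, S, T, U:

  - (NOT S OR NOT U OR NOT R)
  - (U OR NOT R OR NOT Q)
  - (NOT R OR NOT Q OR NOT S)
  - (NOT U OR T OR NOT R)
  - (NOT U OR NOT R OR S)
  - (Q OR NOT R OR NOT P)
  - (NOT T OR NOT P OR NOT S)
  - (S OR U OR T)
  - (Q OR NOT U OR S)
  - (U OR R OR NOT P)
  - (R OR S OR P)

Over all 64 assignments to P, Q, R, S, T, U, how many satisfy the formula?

15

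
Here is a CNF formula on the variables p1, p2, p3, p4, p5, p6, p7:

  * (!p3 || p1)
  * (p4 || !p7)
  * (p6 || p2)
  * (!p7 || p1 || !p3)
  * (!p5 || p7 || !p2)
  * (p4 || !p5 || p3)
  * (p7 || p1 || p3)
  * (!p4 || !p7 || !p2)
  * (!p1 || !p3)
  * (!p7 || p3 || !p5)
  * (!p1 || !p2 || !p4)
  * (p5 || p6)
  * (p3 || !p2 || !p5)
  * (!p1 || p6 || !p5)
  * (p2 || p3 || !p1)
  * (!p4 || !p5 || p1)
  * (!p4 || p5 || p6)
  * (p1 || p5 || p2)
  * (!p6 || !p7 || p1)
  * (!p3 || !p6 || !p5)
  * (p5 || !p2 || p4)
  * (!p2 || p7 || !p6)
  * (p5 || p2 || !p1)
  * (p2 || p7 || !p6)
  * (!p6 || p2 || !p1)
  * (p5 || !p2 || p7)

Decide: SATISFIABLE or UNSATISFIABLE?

UNSATISFIABLE

p2 = True:
  p5 = True:
    propagation gives p7=True, p4=True; an empty clause results — contradiction.
  p5 = False:
    propagation gives p6=True, p4=True, p7=False; an empty clause results — contradiction.
p2 = False:
  propagation gives p6=True, p7=True, p4=True, p1=True; an empty clause results — contradiction.
Every branch closes, so no satisfying assignment exists.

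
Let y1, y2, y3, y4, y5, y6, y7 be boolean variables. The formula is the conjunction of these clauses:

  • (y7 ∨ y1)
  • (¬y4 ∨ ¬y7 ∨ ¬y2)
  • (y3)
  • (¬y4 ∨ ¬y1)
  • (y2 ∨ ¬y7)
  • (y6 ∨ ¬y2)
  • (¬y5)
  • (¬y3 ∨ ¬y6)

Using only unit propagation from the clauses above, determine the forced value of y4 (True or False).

False

(y3) is a unit clause: y3 = True.
Unit clause (¬y5) sets y5 = False.
In (¬y3 ∨ ¬y6), ¬y3 is now false; ¬y6 must hold, so y6 = False.
(¬y2 ∨ y6) with y6 = False leaves only ¬y2, so y2 = False.
(y2 ∨ ¬y7): since y2 = False, the clause reduces to (¬y7). y7 = False.
From (y1 ∨ y7) and y7 = False: y1 = True.
(¬y1 ∨ ¬y4) with y1 = True leaves only ¬y4, so y4 = False.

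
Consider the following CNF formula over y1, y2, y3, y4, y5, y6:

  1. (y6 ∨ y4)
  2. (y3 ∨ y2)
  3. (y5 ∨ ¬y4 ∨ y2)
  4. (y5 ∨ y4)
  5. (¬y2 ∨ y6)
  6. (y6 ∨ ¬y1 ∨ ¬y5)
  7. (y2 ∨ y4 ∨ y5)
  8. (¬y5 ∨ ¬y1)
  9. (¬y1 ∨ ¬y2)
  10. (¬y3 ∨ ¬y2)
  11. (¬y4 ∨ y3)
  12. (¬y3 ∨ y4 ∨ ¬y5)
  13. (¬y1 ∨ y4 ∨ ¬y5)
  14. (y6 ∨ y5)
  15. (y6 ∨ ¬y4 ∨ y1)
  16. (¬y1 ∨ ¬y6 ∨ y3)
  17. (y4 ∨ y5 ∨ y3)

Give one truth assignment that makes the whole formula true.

y1=False, y2=False, y3=True, y4=True, y5=True, y6=True

Check each clause:
  1. (y4 ∨ y6) — y4 is true.
  2. (y3 ∨ y2) — y3 is true.
  3. (y2 ∨ ¬y4 ∨ y5) — y5 is true.
  4. (y4 ∨ y5) — y4 is true.
  5. (¬y2 ∨ y6) — ¬y2 is true.
  6. (y6 ∨ ¬y5 ∨ ¬y1) — ¬y1 is true.
  7. (y2 ∨ y5 ∨ y4) — y4 is true.
  8. (¬y5 ∨ ¬y1) — ¬y1 is true.
  9. (¬y2 ∨ ¬y1) — ¬y1 is true.
  10. (¬y3 ∨ ¬y2) — ¬y2 is true.
  11. (¬y4 ∨ y3) — y3 is true.
  12. (y4 ∨ ¬y3 ∨ ¬y5) — y4 is true.
  13. (¬y5 ∨ ¬y1 ∨ y4) — y4 is true.
  14. (y6 ∨ y5) — y5 is true.
  15. (y1 ∨ ¬y4 ∨ y6) — y6 is true.
  16. (¬y1 ∨ ¬y6 ∨ y3) — y3 is true.
  17. (y5 ∨ y4 ∨ y3) — y3 is true.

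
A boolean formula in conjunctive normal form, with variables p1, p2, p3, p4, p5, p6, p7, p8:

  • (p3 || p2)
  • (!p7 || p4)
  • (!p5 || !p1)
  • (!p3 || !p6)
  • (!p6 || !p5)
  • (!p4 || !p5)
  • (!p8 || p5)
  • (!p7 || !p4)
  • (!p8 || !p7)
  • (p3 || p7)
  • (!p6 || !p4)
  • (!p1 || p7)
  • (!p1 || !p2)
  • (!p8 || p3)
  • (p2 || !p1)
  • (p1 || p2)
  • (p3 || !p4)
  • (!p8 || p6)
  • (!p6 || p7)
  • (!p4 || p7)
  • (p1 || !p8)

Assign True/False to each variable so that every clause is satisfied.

p8 occurs only negated in the remaining clauses — set p8 = False.
Branch on p1: take p1 = False.
  then p2 is forced to True.
The remaining clauses are satisfied by p3 = True, p4 = False, p5 = True, p6 = False, p7 = False.
Every clause has at least one true literal under this assignment.

p1=0, p2=1, p3=1, p4=0, p5=1, p6=0, p7=0, p8=0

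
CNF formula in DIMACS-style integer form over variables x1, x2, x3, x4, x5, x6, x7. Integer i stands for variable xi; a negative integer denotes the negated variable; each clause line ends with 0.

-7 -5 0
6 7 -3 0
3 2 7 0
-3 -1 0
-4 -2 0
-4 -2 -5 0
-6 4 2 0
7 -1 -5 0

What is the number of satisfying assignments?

Case analysis on x2 and x7:
  x2=T, x7=T: x6 free; 3 ways for (x1,x3,x4,x5) × 2^1 = 6.
  x2=T, x7=F: 8 of the 32 assignments to (x1,x3,x4,x5,x6) work.
  x2=F, x7=T: 9 of the 32 assignments to (x1,x3,x4,x5,x6) work.
  x2=F, x7=F: remaining (x1,x3,x4,x5,x6) ∈ {(F,T,T,F,T); (F,T,T,T,T)} — 2.
Total: 6 + 8 + 9 + 2 = 25.

25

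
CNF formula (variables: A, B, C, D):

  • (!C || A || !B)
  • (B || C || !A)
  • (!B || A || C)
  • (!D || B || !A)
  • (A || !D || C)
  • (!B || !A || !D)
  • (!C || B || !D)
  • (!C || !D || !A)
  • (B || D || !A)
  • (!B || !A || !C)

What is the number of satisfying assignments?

3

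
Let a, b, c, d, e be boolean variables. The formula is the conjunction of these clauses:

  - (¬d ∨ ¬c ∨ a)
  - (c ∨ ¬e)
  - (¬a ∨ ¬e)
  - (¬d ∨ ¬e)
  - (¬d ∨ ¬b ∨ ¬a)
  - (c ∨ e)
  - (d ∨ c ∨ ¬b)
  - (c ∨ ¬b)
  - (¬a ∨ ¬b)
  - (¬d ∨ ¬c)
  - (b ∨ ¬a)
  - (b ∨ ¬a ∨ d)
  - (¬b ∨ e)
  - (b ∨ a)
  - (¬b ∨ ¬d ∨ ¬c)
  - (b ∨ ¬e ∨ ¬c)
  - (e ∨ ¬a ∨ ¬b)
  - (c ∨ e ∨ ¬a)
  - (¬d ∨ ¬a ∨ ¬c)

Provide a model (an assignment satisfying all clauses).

Branch on a: take a = False.
  then b is forced to True.
  then c is forced to True.
  then d is forced to False.
  then e is forced to True.
Every clause has at least one true literal under this assignment.

a=F, b=T, c=T, d=F, e=T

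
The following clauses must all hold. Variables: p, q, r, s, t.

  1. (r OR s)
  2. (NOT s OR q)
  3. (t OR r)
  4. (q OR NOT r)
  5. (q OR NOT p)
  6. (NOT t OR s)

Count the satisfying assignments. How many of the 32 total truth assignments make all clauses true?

8

Satisfying assignments:
  p=F q=T r=F s=T t=T
  p=F q=T r=T s=F t=F
  p=F q=T r=T s=T t=F
  p=F q=T r=T s=T t=T
  p=T q=T r=F s=T t=T
  p=T q=T r=T s=F t=F
  p=T q=T r=T s=T t=F
  p=T q=T r=T s=T t=T
That's 8 in total.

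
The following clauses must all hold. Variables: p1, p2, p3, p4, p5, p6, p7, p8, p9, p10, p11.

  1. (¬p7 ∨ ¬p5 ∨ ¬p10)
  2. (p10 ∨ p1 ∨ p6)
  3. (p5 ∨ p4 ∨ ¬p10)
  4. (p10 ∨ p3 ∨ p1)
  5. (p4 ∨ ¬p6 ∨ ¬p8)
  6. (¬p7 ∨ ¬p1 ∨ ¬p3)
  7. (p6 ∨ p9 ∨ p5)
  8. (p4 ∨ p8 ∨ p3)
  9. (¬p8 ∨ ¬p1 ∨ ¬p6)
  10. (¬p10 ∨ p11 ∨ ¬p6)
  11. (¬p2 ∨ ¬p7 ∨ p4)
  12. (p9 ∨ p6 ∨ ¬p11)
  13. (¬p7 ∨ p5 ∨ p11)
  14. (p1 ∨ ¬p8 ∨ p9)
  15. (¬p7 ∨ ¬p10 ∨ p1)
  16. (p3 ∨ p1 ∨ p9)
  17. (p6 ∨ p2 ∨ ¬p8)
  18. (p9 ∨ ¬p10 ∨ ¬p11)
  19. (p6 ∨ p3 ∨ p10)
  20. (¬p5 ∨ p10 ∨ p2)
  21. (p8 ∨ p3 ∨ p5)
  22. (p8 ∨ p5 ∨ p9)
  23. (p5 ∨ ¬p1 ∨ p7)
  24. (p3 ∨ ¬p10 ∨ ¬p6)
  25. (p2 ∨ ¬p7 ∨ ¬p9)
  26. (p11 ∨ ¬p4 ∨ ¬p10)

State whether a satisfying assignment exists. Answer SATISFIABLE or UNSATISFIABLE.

SATISFIABLE

Set p1 = False and propagate.
Set p2 = False and propagate.
Set p3 = True and propagate.
For the remaining variables, p4 = True, p5 = False, p6 = True, p7 = False, p8 = True, p9 = True, p10 = False, p11 = True works.
So p1 = F, p2 = F, p3 = T, p4 = T, p5 = F, p6 = T, p7 = F, p8 = T, p9 = T, p10 = F, p11 = T is a satisfying assignment.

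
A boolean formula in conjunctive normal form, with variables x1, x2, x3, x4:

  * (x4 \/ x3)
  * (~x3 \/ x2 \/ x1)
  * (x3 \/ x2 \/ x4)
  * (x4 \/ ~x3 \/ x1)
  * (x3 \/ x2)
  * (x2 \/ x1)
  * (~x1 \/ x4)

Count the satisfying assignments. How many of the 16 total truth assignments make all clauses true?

The models are:
  x1=0 x2=1 x3=0 x4=1
  x1=0 x2=1 x3=1 x4=1
  x1=1 x2=0 x3=1 x4=1
  x1=1 x2=1 x3=0 x4=1
  x1=1 x2=1 x3=1 x4=1
Count: 5.

5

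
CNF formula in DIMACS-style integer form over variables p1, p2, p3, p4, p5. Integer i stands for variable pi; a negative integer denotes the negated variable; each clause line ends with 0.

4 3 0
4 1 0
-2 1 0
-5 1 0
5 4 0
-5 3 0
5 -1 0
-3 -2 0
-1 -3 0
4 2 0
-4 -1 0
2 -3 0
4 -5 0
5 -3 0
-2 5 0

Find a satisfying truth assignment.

p1=F, p2=F, p3=F, p4=T, p5=F

Check each clause:
  1. (p4 || p3) — p4 is true.
  2. (p4 || p1) — p4 is true.
  3. (p1 || !p2) — !p2 is true.
  4. (p1 || !p5) — !p5 is true.
  5. (p4 || p5) — p4 is true.
  6. (p3 || !p5) — !p5 is true.
  7. (p5 || !p1) — !p1 is true.
  8. (!p2 || !p3) — !p3 is true.
  9. (!p3 || !p1) — !p3 is true.
  10. (p2 || p4) — p4 is true.
  11. (!p1 || !p4) — !p1 is true.
  12. (p2 || !p3) — !p3 is true.
  13. (!p5 || p4) — !p5 is true.
  14. (!p3 || p5) — !p3 is true.
  15. (!p2 || p5) — !p2 is true.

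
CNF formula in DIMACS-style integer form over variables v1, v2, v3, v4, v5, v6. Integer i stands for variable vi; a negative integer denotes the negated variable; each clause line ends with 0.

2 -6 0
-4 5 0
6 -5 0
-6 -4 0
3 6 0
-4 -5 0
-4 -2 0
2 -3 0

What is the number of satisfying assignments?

10

Split on v4, then v6.
  v4=T, v6=T: a clause becomes empty — 0.
  v4=T, v6=F: a clause becomes empty — 0.
  v4=F, v6=T: forces v2=T; v1, v3, v5 free → 2^3 = 8.
  v4=F, v6=F: remaining (v1,v2,v3,v5) ∈ {(F,T,T,F); (T,T,T,F)} — 2.
Total: 0 + 0 + 8 + 2 = 10.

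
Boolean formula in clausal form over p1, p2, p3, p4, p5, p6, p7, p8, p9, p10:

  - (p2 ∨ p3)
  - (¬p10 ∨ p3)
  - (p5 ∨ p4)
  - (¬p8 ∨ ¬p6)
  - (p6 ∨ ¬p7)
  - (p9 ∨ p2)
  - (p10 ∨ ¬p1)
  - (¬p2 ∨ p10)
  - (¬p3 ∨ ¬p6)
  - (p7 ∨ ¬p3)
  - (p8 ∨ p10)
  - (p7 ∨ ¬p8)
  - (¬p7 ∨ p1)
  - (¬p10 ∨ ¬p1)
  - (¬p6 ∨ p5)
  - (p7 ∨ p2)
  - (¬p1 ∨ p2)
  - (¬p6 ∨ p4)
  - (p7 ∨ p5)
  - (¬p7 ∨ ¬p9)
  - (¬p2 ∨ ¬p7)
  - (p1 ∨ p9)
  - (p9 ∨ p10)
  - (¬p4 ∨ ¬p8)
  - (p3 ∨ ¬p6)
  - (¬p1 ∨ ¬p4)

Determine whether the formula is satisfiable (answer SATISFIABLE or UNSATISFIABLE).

UNSATISFIABLE

p7 = True:
  propagation gives p6=True, p8=False, p3=False; an empty clause results — contradiction.
p7 = False:
  propagation gives p3=False, p2=True, p10=False; an empty clause results — contradiction.
Every branch closes, so no satisfying assignment exists.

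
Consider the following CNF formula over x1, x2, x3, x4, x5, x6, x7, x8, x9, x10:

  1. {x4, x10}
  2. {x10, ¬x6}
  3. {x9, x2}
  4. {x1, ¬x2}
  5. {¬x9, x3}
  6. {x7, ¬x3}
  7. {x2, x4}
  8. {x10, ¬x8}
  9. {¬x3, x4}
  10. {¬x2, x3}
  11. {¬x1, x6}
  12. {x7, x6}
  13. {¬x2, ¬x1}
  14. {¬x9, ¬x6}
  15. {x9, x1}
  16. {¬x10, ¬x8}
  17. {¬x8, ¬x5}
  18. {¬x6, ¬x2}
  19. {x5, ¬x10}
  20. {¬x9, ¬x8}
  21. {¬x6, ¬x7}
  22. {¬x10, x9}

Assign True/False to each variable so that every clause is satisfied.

x1 = False, x2 = False, x3 = True, x4 = True, x5 = True, x6 = False, x7 = True, x8 = False, x9 = True, x10 = False

Check each clause:
  1. {x4, x10} — x4 is true.
  2. {x10, ¬x6} — ¬x6 is true.
  3. {x9, x2} — x9 is true.
  4. {x1, ¬x2} — ¬x2 is true.
  5. {¬x9, x3} — x3 is true.
  6. {x7, ¬x3} — x7 is true.
  7. {x2, x4} — x4 is true.
  8. {x10, ¬x8} — ¬x8 is true.
  9. {¬x3, x4} — x4 is true.
  10. {¬x2, x3} — x3 is true.
  11. {¬x1, x6} — ¬x1 is true.
  12. {x6, x7} — x7 is true.
  13. {¬x1, ¬x2} — ¬x2 is true.
  14. {¬x6, ¬x9} — ¬x6 is true.
  15. {x1, x9} — x9 is true.
  16. {¬x10, ¬x8} — ¬x8 is true.
  17. {¬x5, ¬x8} — ¬x8 is true.
  18. {¬x2, ¬x6} — ¬x6 is true.
  19. {x5, ¬x10} — x5 is true.
  20. {¬x8, ¬x9} — ¬x8 is true.
  21. {¬x6, ¬x7} — ¬x6 is true.
  22. {x9, ¬x10} — x9 is true.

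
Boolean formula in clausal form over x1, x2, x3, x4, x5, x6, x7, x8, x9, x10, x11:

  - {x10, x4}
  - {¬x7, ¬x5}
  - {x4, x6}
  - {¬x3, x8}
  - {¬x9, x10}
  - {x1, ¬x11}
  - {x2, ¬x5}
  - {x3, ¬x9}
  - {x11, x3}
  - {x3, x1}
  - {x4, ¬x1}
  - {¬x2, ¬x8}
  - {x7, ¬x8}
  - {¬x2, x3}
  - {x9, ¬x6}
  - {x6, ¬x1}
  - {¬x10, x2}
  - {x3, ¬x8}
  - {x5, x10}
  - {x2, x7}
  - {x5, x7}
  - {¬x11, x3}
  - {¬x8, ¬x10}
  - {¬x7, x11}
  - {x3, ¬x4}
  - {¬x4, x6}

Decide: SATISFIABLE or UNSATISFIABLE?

x3 = True:
  propagation gives x8=True, x2=False, x5=False, x7=True; an empty clause results — contradiction.
x3 = False:
  propagation gives x9=False, x11=True; an empty clause results — contradiction.
Every branch closes, so no satisfying assignment exists.

UNSATISFIABLE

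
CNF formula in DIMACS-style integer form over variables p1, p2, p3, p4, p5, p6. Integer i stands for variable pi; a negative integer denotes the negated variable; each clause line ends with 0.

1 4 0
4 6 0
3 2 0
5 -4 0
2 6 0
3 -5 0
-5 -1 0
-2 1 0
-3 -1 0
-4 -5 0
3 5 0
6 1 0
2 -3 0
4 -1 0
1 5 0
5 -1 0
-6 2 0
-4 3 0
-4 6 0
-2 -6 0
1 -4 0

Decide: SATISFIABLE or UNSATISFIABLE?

UNSATISFIABLE

p1 = True:
  propagation gives p5=False; an empty clause results — contradiction.
p1 = False:
  propagation gives p4=True; an empty clause results — contradiction.
Every branch closes, so no satisfying assignment exists.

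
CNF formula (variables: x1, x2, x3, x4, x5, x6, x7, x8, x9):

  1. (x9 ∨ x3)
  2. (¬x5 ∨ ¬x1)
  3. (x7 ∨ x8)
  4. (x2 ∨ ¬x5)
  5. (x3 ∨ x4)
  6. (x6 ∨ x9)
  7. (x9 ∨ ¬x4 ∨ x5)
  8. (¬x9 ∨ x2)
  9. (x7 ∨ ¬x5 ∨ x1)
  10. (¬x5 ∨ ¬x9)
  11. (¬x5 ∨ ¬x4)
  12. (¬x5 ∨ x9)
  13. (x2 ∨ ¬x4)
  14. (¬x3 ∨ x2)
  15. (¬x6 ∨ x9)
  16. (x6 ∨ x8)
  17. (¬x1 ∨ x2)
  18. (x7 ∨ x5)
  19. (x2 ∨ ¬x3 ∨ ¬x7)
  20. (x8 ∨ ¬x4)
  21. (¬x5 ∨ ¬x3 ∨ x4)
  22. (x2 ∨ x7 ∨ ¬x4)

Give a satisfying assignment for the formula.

x1=False, x2=True, x3=True, x4=True, x5=False, x6=True, x7=True, x8=True, x9=True

x2 occurs only positively in the remaining clauses — set x2 = True.
Pure literal: x8 appears only positively; assign x8 = True.
Set x1 = False and propagate.
The remaining clauses are satisfied by x3 = True, x4 = True, x5 = False, x6 = True, x7 = True, x9 = True.
Every clause has at least one true literal under this assignment.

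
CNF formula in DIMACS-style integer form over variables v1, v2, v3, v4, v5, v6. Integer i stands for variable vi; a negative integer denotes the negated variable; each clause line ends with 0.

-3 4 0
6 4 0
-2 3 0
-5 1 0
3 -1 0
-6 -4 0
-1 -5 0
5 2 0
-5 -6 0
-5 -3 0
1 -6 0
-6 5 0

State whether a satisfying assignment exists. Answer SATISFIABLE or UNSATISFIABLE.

SATISFIABLE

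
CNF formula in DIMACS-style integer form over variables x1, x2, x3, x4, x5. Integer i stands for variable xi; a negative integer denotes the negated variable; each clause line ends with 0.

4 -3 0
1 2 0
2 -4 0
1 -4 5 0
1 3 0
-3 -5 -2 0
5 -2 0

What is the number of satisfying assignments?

Satisfying assignments:
  x1=1 x2=0 x3=0 x4=0 x5=0
  x1=1 x2=0 x3=0 x4=0 x5=1
  x1=1 x2=1 x3=0 x4=0 x5=1
  x1=1 x2=1 x3=0 x4=1 x5=1
Count: 4.

4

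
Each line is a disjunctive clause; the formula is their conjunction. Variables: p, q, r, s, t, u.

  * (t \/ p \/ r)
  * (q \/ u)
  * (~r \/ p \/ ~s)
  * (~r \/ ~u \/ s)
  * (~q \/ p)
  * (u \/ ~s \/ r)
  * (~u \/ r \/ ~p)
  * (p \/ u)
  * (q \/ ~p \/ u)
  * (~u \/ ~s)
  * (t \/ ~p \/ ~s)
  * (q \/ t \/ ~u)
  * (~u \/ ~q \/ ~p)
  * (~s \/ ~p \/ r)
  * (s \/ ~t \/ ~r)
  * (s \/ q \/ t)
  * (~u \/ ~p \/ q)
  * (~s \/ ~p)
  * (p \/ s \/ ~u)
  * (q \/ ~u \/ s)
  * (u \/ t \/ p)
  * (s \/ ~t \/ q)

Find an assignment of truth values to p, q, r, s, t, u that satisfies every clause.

p=1, q=1, r=0, s=0, t=1, u=0

Check each clause:
  1. (r \/ p \/ t) — p is true.
  2. (q \/ u) — q is true.
  3. (~s \/ ~r \/ p) — p is true.
  4. (~r \/ s \/ ~u) — ~u is true.
  5. (p \/ ~q) — p is true.
  6. (r \/ ~s \/ u) — ~s is true.
  7. (r \/ ~u \/ ~p) — ~u is true.
  8. (p \/ u) — p is true.
  9. (~p \/ q \/ u) — q is true.
  10. (~u \/ ~s) — ~u is true.
  11. (~s \/ t \/ ~p) — ~s is true.
  12. (t \/ q \/ ~u) — ~u is true.
  13. (~q \/ ~u \/ ~p) — ~u is true.
  14. (~s \/ ~p \/ r) — ~s is true.
  15. (~r \/ s \/ ~t) — ~r is true.
  16. (t \/ s \/ q) — q is true.
  17. (~u \/ q \/ ~p) — ~u is true.
  18. (~p \/ ~s) — ~s is true.
  19. (p \/ s \/ ~u) — p is true.
  20. (q \/ ~u \/ s) — q is true.
  21. (t \/ u \/ p) — p is true.
  22. (s \/ ~t \/ q) — q is true.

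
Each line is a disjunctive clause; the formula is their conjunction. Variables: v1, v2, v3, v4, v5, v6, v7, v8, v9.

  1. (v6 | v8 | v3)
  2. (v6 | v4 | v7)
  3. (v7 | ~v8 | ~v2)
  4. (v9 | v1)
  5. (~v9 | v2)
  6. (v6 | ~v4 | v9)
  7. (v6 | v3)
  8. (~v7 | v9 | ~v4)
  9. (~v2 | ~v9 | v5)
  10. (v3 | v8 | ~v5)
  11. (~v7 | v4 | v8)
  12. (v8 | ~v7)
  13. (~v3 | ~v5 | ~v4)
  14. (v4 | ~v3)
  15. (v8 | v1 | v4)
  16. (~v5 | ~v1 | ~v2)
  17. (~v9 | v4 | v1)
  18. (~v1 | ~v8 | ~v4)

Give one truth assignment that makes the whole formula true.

Pure literal: v6 appears only positively; assign v6 = True.
Set v1 = True and propagate.
Try v2 = False.
  then v9 is forced to False.
Branch on v3: take v3 = False.
The remaining clauses are satisfied by v4 = False, v5 = True, v7 = False, v8 = True.
Check each clause:
  1. (v3 | v8 | v6) — v8 is true.
  2. (v6 | v4 | v7) — v6 is true.
  3. (~v2 | v7 | ~v8) — ~v2 is true.
  4. (v9 | v1) — v1 is true.
  5. (~v9 | v2) — ~v9 is true.
  6. (~v4 | v9 | v6) — ~v4 is true.
  7. (v6 | v3) — v6 is true.
  8. (~v4 | v9 | ~v7) — ~v4 is true.
  9. (~v2 | ~v9 | v5) — v5 is true.
  10. (v3 | v8 | ~v5) — v8 is true.
  11. (~v7 | v8 | v4) — v8 is true.
  12. (v8 | ~v7) — v8 is true.
  13. (~v3 | ~v5 | ~v4) — ~v4 is true.
  14. (v4 | ~v3) — ~v3 is true.
  15. (v8 | v1 | v4) — v8 is true.
  16. (~v1 | ~v5 | ~v2) — ~v2 is true.
  17. (v1 | ~v9 | v4) — v1 is true.
  18. (~v4 | ~v1 | ~v8) — ~v4 is true.

v1 = T, v2 = F, v3 = F, v4 = F, v5 = T, v6 = T, v7 = F, v8 = T, v9 = F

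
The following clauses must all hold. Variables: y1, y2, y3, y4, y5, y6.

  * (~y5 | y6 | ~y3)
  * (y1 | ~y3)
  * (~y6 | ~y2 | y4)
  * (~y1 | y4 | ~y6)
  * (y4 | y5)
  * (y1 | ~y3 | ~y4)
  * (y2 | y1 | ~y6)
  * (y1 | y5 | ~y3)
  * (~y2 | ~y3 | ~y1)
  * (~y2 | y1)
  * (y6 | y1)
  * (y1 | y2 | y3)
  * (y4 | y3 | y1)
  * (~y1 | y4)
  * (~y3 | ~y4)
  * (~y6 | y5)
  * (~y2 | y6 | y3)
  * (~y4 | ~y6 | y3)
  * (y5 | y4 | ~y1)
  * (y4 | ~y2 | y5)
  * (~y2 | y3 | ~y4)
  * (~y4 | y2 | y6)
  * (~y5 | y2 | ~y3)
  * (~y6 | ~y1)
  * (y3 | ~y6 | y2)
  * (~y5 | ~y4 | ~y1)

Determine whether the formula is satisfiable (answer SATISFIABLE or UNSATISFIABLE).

y1 = True:
  propagation gives y4=True, y3=False, y6=False, y2=False; an empty clause results — contradiction.
y1 = False:
  propagation gives y3=False, y2=False; an empty clause results — contradiction.
Every branch closes, so no satisfying assignment exists.

UNSATISFIABLE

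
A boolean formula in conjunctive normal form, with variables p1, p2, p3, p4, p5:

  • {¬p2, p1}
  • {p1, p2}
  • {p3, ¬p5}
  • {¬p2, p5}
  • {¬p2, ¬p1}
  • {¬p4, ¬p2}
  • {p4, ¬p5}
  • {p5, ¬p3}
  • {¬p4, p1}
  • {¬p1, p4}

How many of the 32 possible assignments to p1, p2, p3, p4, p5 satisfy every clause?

Satisfying assignments:
  p1=T p2=F p3=F p4=T p5=F
  p1=T p2=F p3=T p4=T p5=T
That's 2 in total.

2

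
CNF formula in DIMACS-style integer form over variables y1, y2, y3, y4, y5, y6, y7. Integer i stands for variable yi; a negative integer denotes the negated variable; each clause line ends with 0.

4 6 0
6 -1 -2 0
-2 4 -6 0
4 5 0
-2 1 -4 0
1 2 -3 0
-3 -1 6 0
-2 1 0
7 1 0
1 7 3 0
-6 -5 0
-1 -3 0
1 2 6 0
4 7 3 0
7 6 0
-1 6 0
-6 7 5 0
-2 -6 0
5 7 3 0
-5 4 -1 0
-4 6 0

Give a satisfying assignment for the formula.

y1=True, y2=False, y3=False, y4=True, y5=False, y6=True, y7=True

y7 occurs only positively in the remaining clauses — set y7 = True.
Try y1 = True.
  then y3 is forced to False.
  then y6 is forced to True.
  then y5 is forced to False.
  then y4 is forced to True.
  then y2 is forced to False.
Every clause has at least one true literal under this assignment.
Check each clause:
  1. {y6, y4} — y4 is true.
  2. {¬y2, y6, ¬y1} — ¬y2 is true.
  3. {¬y2, ¬y6, y4} — y4 is true.
  4. {y5, y4} — y4 is true.
  5. {¬y2, ¬y4, y1} — y1 is true.
  6. {¬y3, y2, y1} — y1 is true.
  7. {¬y1, y6, ¬y3} — ¬y3 is true.
  8. {¬y2, y1} — y1 is true.
  9. {y1, y7} — y1 is true.
  10. {y7, y1, y3} — y1 is true.
  11. {¬y6, ¬y5} — ¬y5 is true.
  12. {¬y1, ¬y3} — ¬y3 is true.
  13. {y6, y1, y2} — y1 is true.
  14. {y3, y4, y7} — y4 is true.
  15. {y6, y7} — y6 is true.
  16. {y6, ¬y1} — y6 is true.
  17. {y5, y7, ¬y6} — y7 is true.
  18. {¬y6, ¬y2} — ¬y2 is true.
  19. {y7, y3, y5} — y7 is true.
  20. {¬y1, y4, ¬y5} — ¬y5 is true.
  21. {y6, ¬y4} — y6 is true.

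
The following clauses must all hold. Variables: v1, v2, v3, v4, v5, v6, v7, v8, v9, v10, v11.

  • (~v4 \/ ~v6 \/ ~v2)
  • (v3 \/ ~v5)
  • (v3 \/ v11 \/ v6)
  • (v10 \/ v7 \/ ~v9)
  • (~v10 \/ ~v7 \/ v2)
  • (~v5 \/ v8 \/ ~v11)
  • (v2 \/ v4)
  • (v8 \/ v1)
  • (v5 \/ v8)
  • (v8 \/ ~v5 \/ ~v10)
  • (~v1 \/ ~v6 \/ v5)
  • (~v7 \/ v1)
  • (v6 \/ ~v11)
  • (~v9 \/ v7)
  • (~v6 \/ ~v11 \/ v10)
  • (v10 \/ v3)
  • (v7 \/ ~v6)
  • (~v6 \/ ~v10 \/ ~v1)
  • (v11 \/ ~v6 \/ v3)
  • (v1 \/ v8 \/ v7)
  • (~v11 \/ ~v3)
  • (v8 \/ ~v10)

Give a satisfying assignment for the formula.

v1=True, v2=True, v3=True, v4=False, v5=True, v6=False, v7=True, v8=True, v9=False, v10=False, v11=False

Check each clause:
  1. (~v4 \/ ~v6 \/ ~v2) — ~v6 is true.
  2. (~v5 \/ v3) — v3 is true.
  3. (v6 \/ v3 \/ v11) — v3 is true.
  4. (v7 \/ ~v9 \/ v10) — v7 is true.
  5. (~v7 \/ ~v10 \/ v2) — v2 is true.
  6. (v8 \/ ~v11 \/ ~v5) — v8 is true.
  7. (v2 \/ v4) — v2 is true.
  8. (v1 \/ v8) — v8 is true.
  9. (v8 \/ v5) — v8 is true.
  10. (v8 \/ ~v10 \/ ~v5) — v8 is true.
  11. (~v6 \/ ~v1 \/ v5) — ~v6 is true.
  12. (~v7 \/ v1) — v1 is true.
  13. (~v11 \/ v6) — ~v11 is true.
  14. (~v9 \/ v7) — v7 is true.
  15. (~v11 \/ ~v6 \/ v10) — ~v6 is true.
  16. (v3 \/ v10) — v3 is true.
  17. (~v6 \/ v7) — ~v6 is true.
  18. (~v10 \/ ~v6 \/ ~v1) — ~v6 is true.
  19. (v3 \/ v11 \/ ~v6) — ~v6 is true.
  20. (v8 \/ v1 \/ v7) — v8 is true.
  21. (~v3 \/ ~v11) — ~v11 is true.
  22. (~v10 \/ v8) — v8 is true.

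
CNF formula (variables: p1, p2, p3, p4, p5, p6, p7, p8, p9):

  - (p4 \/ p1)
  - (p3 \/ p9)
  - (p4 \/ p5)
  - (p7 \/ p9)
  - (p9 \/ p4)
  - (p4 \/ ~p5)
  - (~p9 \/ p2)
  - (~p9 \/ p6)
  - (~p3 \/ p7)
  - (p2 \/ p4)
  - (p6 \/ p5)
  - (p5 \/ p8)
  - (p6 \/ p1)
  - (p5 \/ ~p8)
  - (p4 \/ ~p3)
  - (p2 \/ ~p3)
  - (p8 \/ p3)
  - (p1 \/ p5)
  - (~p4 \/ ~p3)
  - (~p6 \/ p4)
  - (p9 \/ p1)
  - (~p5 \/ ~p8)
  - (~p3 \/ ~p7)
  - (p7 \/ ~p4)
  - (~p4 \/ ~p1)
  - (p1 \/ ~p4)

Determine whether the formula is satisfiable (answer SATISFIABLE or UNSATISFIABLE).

UNSATISFIABLE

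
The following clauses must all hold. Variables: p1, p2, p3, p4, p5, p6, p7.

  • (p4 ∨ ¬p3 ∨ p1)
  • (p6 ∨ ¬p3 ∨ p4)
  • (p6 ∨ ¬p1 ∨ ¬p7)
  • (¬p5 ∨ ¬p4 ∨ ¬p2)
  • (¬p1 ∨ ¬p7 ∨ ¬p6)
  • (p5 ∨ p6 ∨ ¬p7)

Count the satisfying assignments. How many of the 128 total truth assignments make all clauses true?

58

Split on p6, then p1.
  p6=1, p1=1: p3 free; 7 ways for (p2,p4,p5,p7) × 2^1 = 14.
  p6=1, p1=0: p7 free; 10 ways for (p2,p3,p4,p5) × 2^1 = 20.
  p6=0, p1=1: 10 of the 32 assignments to (p2,p3,p4,p5,p7) work.
  p6=0, p1=0: 14 of the 32 assignments to (p2,p3,p4,p5,p7) work.
Total: 14 + 20 + 10 + 14 = 58.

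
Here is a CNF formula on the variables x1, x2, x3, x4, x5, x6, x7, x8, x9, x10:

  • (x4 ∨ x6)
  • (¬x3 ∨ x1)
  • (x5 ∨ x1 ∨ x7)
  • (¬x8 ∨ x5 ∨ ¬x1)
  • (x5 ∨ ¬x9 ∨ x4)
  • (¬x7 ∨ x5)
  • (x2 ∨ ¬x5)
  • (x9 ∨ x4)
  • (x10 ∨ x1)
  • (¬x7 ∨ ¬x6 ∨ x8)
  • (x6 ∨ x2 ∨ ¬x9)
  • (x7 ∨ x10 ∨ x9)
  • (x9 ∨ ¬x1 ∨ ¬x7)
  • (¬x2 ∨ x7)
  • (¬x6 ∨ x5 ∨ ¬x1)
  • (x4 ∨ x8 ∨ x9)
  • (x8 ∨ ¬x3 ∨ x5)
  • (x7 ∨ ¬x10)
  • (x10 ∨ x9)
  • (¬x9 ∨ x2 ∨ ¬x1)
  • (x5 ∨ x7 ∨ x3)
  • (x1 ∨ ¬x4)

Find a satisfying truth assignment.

x1=True, x2=True, x3=True, x4=True, x5=True, x6=True, x7=True, x8=True, x9=True, x10=False

Check each clause:
  1. (x4 ∨ x6) — x4 is true.
  2. (x1 ∨ ¬x3) — x1 is true.
  3. (x1 ∨ x5 ∨ x7) — x1 is true.
  4. (¬x8 ∨ ¬x1 ∨ x5) — x5 is true.
  5. (x5 ∨ ¬x9 ∨ x4) — x4 is true.
  6. (x5 ∨ ¬x7) — x5 is true.
  7. (¬x5 ∨ x2) — x2 is true.
  8. (x9 ∨ x4) — x9 is true.
  9. (x1 ∨ x10) — x1 is true.
  10. (¬x7 ∨ ¬x6 ∨ x8) — x8 is true.
  11. (x6 ∨ x2 ∨ ¬x9) — x2 is true.
  12. (x7 ∨ x9 ∨ x10) — x9 is true.
  13. (¬x7 ∨ x9 ∨ ¬x1) — x9 is true.
  14. (¬x2 ∨ x7) — x7 is true.
  15. (¬x1 ∨ x5 ∨ ¬x6) — x5 is true.
  16. (x4 ∨ x9 ∨ x8) — x8 is true.
  17. (¬x3 ∨ x8 ∨ x5) — x8 is true.
  18. (x7 ∨ ¬x10) — ¬x10 is true.
  19. (x9 ∨ x10) — x9 is true.
  20. (¬x1 ∨ x2 ∨ ¬x9) — x2 is true.
  21. (x5 ∨ x3 ∨ x7) — x3 is true.
  22. (¬x4 ∨ x1) — x1 is true.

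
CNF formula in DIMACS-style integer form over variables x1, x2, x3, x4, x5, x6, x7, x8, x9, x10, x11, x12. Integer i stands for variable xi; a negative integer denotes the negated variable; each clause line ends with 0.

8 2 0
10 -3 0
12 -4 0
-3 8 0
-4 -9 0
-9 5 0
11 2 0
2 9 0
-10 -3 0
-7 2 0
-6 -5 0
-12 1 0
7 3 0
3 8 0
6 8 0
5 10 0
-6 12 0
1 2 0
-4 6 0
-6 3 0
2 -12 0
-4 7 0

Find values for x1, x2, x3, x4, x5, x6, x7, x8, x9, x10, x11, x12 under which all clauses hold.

x1=True, x2=True, x3=False, x4=False, x5=True, x6=False, x7=True, x8=True, x9=False, x10=False, x11=True, x12=False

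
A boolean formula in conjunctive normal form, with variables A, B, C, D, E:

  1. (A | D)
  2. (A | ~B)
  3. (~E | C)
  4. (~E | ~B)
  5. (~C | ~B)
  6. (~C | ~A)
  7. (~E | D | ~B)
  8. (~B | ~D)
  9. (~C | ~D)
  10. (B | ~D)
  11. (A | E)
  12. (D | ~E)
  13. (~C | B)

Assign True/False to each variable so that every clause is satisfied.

A = True, B = False, C = False, D = False, E = False

Branch on A: take A = True.
  then C is forced to False.
  then E is forced to False.
For the remaining variables, B = False, D = False works.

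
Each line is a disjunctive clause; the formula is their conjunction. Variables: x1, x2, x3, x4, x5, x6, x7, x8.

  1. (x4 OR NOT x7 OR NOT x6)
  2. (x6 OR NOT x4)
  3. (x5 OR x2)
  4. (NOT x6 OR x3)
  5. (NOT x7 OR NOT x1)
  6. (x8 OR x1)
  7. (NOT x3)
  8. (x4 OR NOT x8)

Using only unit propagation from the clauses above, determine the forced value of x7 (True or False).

(NOT x3) stands alone — x3 = False.
In (x3 OR NOT x6), x3 is now false; NOT x6 must hold, so x6 = False.
(x6 OR NOT x4) with x6 = False leaves only NOT x4, so x4 = False.
(x4 OR NOT x8) with x4 = False leaves only NOT x8, so x8 = False.
(x1 OR x8): since x8 = False, the clause reduces to (x1). x1 = True.
(NOT x1 OR NOT x7): since x1 = True, the clause reduces to (NOT x7). x7 = False.

False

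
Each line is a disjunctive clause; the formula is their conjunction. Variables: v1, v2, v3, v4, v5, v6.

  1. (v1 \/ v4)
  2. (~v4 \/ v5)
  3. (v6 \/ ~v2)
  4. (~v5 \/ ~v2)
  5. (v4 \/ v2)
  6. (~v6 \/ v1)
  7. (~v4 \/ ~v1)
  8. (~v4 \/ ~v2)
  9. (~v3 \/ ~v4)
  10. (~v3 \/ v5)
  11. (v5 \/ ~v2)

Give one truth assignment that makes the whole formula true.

v1 = F, v2 = F, v3 = F, v4 = T, v5 = T, v6 = F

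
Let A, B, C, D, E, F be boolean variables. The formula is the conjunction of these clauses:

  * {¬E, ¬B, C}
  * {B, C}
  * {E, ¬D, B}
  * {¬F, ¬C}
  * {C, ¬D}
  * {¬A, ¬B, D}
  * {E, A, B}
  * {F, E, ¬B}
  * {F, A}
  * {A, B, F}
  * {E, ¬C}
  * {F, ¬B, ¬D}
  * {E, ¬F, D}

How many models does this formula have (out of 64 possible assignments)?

Satisfying assignments:
  A=T B=F C=T D=F E=T F=F
  A=T B=F C=T D=T E=T F=F
Count: 2.

2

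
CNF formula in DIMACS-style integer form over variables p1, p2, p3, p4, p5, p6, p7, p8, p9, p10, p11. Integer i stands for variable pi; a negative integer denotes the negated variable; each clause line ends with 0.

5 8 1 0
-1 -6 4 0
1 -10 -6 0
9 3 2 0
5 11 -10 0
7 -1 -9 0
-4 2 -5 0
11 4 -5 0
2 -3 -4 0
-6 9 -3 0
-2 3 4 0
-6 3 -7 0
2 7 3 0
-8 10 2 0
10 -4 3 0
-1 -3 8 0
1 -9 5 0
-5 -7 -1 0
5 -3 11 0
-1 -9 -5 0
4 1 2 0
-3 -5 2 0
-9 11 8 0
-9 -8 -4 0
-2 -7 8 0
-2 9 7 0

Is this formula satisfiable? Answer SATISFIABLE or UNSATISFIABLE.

p6 occurs only negated in the remaining clauses — set p6 = False.
Pure literal: p11 appears only positively; assign p11 = True.
Set p1 = True and propagate.
The remaining clauses are satisfied by p2 = True, p3 = True, p4 = False, p5 = False, p7 = True, p8 = True, p9 = True, p10 = True.
So p1=True  p2=True  p3=True  p4=False  p5=False  p6=False  p7=True  p8=True  p9=True  p10=True  p11=True is a satisfying assignment.

SATISFIABLE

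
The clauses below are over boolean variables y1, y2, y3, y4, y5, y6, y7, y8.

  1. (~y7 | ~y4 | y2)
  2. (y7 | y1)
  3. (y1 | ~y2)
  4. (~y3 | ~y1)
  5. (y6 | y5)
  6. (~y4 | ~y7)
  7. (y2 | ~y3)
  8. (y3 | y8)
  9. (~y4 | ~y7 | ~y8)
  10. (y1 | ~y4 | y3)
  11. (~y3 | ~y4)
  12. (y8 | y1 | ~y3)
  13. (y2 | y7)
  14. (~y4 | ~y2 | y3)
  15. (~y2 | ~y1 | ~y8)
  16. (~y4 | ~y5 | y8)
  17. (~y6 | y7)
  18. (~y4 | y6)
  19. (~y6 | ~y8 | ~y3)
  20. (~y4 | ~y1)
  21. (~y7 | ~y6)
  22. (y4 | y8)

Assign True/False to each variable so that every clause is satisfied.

y1=False, y2=False, y3=False, y4=False, y5=True, y6=False, y7=True, y8=True

Check each clause:
  1. (y2 | ~y4 | ~y7) — ~y4 is true.
  2. (y1 | y7) — y7 is true.
  3. (~y2 | y1) — ~y2 is true.
  4. (~y1 | ~y3) — ~y3 is true.
  5. (y5 | y6) — y5 is true.
  6. (~y4 | ~y7) — ~y4 is true.
  7. (~y3 | y2) — ~y3 is true.
  8. (y8 | y3) — y8 is true.
  9. (~y8 | ~y4 | ~y7) — ~y4 is true.
  10. (y3 | y1 | ~y4) — ~y4 is true.
  11. (~y4 | ~y3) — ~y4 is true.
  12. (y1 | ~y3 | y8) — y8 is true.
  13. (y7 | y2) — y7 is true.
  14. (~y4 | y3 | ~y2) — ~y4 is true.
  15. (~y8 | ~y2 | ~y1) — ~y2 is true.
  16. (~y5 | ~y4 | y8) — y8 is true.
  17. (y7 | ~y6) — ~y6 is true.
  18. (~y4 | y6) — ~y4 is true.
  19. (~y8 | ~y3 | ~y6) — ~y6 is true.
  20. (~y1 | ~y4) — ~y4 is true.
  21. (~y7 | ~y6) — ~y6 is true.
  22. (y4 | y8) — y8 is true.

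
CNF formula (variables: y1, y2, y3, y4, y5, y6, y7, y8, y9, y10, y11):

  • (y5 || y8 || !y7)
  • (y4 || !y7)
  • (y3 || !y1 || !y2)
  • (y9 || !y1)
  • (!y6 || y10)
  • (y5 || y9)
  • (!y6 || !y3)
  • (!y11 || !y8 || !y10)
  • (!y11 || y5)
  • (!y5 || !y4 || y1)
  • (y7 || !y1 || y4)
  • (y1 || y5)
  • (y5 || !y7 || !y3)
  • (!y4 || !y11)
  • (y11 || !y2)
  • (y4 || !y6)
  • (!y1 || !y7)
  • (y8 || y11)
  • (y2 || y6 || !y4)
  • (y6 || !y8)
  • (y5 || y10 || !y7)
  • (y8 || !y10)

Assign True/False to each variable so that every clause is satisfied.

Pure literal: y9 appears only positively; assign y9 = True.
Set y1 = False and propagate.
  then y5 is forced to True.
  then y4 is forced to False.
  then y7 is forced to False.
  then y6 is forced to False.
  then y8 is forced to False.
  then y11 is forced to True.
  then y10 is forced to False.
y2, y3 are now unconstrained; take y2 = True, y3 = False.
Every clause has at least one true literal under this assignment.

y1=0, y2=1, y3=0, y4=0, y5=1, y6=0, y7=0, y8=0, y9=1, y10=0, y11=1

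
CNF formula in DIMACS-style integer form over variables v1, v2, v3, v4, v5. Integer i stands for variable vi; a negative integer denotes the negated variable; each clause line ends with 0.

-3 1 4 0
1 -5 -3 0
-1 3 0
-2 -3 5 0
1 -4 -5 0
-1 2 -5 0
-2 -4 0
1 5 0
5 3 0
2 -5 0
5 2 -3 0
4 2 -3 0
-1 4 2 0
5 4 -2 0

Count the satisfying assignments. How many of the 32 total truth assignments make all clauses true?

2

Satisfying assignments:
  v1=F v2=T v3=F v4=F v5=T
  v1=T v2=T v3=T v4=F v5=T
That's 2 in total.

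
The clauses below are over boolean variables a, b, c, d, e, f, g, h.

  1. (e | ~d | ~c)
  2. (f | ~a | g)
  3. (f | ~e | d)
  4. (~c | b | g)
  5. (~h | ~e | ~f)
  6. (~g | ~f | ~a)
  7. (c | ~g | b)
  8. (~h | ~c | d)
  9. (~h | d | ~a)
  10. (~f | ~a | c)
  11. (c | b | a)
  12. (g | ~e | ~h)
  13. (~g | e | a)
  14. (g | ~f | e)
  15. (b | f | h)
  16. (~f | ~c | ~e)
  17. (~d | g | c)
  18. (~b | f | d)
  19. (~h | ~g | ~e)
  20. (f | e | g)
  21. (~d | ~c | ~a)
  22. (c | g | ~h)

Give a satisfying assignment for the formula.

Branch on a: take a = False.
Branch on b: take b = True.
For the remaining variables, c = True, d = True, e = True, f = False, g = True, h = False works.

a=False, b=True, c=True, d=True, e=True, f=False, g=True, h=False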